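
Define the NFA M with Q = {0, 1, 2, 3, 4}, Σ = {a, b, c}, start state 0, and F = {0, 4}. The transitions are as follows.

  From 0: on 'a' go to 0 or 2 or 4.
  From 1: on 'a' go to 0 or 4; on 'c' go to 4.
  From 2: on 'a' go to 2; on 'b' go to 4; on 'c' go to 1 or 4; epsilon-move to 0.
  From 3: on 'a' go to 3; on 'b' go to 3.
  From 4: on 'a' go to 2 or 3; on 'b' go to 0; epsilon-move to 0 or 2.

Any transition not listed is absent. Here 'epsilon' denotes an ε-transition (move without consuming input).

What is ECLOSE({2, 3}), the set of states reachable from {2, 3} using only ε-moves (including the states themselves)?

{0, 2, 3}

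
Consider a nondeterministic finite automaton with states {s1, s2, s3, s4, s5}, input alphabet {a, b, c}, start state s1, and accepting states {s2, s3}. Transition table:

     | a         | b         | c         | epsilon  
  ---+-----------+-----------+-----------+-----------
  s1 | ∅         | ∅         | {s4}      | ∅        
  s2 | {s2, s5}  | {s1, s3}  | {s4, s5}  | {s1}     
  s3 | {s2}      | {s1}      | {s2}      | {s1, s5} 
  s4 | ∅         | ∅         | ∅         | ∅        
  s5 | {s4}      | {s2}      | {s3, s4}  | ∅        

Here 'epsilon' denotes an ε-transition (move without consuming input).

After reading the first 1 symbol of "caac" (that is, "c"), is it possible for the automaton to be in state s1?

Start in {s1}.
Read 'c': s1→{s4}; now {s4}.
State s1 is not in {s4}.

No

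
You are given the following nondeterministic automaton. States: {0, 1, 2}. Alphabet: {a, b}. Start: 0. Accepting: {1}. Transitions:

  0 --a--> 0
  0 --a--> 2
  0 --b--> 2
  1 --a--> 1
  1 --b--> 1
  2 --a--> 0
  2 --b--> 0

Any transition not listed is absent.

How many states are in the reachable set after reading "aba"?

Start in {0}.
Read 'a': {0} → {0, 2}.
Read 'b': {0, 2} → {0, 2}.
Read 'a': {0, 2} → {0, 2}.
That set has 2 states.

2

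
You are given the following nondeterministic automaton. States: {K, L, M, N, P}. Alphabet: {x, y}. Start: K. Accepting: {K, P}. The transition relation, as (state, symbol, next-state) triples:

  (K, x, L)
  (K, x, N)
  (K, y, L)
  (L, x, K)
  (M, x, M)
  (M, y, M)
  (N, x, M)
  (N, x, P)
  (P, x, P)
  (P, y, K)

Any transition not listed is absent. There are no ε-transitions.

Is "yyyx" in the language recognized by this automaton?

Start in {K}.
Read 'y': {K} → {L}.
Read 'y': {L} → ∅.
The set is empty and remains empty for the remaining 2 symbols.
The final set ∅ contains no accepting state.

No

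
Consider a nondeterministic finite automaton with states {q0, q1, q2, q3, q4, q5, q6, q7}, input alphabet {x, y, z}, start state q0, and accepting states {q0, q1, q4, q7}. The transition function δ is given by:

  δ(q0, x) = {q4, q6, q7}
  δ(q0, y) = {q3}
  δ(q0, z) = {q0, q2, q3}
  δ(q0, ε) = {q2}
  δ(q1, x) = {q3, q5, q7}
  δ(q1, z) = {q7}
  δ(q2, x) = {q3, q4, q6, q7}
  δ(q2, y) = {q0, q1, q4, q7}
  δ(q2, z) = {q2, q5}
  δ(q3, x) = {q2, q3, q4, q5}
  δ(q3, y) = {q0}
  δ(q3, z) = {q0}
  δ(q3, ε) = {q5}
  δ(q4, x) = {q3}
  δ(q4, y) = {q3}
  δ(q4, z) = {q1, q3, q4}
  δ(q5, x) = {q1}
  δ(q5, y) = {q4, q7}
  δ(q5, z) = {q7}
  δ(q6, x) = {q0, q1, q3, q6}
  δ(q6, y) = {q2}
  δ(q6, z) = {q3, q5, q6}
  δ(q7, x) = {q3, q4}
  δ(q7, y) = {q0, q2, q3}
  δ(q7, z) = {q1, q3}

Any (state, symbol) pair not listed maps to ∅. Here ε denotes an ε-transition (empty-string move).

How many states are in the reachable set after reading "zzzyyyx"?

7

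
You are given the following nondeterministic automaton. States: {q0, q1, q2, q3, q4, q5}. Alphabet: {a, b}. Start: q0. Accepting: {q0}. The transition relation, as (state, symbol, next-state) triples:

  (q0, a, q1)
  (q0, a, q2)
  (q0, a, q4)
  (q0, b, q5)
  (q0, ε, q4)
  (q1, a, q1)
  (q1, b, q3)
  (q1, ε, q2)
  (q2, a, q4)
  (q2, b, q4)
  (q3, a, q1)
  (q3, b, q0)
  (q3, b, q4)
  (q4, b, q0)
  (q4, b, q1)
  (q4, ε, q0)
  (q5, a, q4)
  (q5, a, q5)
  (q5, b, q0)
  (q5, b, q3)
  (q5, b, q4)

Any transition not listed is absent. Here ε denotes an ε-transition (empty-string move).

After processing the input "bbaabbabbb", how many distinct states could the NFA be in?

Start: ε-closure({q0}) = {q0, q4}.
Read 'b': q0→{q5}, q4→{q0, q1}; union {q0, q1, q5}; ε-closure = {q0, q1, q2, q4, q5}.
Read 'b': q0→{q5}, q1→{q3}, q2→{q4}, q4→{q0, q1}, q5→{q0, q3, q4}; union {q0, q1, q3, q4, q5}; ε-closure = {q0, q1, q2, q3, q4, q5}.
Read 'a': q0→{q1, q2, q4}, q1→{q1}, q2→{q4}, q3→{q1}, q4→∅, q5→{q4, q5}; union {q1, q2, q4, q5}; ε-closure = {q0, q1, q2, q4, q5}.
Read 'a': q0→{q1, q2, q4}, q1→{q1}, q2→{q4}, q4→∅, q5→{q4, q5}; union {q1, q2, q4, q5}; ε-closure = {q0, q1, q2, q4, q5}.
Read 'b': q0→{q5}, q1→{q3}, q2→{q4}, q4→{q0, q1}, q5→{q0, q3, q4}; union {q0, q1, q3, q4, q5}; ε-closure = {q0, q1, q2, q3, q4, q5}.
Read 'b': q0→{q5}, q1→{q3}, q2→{q4}, q3→{q0, q4}, q4→{q0, q1}, q5→{q0, q3, q4}; union {q0, q1, q3, q4, q5}; ε-closure = {q0, q1, q2, q3, q4, q5}.
Read 'a': q0→{q1, q2, q4}, q1→{q1}, q2→{q4}, q3→{q1}, q4→∅, q5→{q4, q5}; union {q1, q2, q4, q5}; ε-closure = {q0, q1, q2, q4, q5}.
Read 'b': q0→{q5}, q1→{q3}, q2→{q4}, q4→{q0, q1}, q5→{q0, q3, q4}; union {q0, q1, q3, q4, q5}; ε-closure = {q0, q1, q2, q3, q4, q5}.
Read 'b': q0→{q5}, q1→{q3}, q2→{q4}, q3→{q0, q4}, q4→{q0, q1}, q5→{q0, q3, q4}; union {q0, q1, q3, q4, q5}; ε-closure = {q0, q1, q2, q3, q4, q5}.
Read 'b': q0→{q5}, q1→{q3}, q2→{q4}, q3→{q0, q4}, q4→{q0, q1}, q5→{q0, q3, q4}; union {q0, q1, q3, q4, q5}; ε-closure = {q0, q1, q2, q3, q4, q5}.
That set has 6 states.

6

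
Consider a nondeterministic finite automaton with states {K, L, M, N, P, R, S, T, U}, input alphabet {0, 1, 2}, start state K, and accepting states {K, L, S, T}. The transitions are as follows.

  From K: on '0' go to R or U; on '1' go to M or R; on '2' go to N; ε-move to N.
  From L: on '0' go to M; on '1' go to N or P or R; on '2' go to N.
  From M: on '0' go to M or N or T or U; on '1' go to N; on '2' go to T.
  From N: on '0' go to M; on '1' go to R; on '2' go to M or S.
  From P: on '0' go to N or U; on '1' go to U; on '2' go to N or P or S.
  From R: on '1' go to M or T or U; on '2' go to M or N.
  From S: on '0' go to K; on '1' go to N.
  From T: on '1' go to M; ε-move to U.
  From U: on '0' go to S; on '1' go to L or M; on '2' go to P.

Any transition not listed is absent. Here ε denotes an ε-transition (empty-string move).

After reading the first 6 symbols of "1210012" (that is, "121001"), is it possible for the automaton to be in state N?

Start: ε-closure({K}) = {K, N}.
Read '1': K→{M, R}, N→{R}; now {M, R}.
Read '2': M→{T}, R→{M, N}; union {M, N, T}; ε-closure = {M, N, T, U}.
Read '1': M→{N}, N→{R}, T→{M}, U→{L, M}; now {L, M, N, R}.
Read '0': L→{M}, M→{M, N, T, U}, N→{M}, R→∅; now {M, N, T, U}.
Read '0': M→{M, N, T, U}, N→{M}, T→∅, U→{S}; now {M, N, S, T, U}.
Read '1': M→{N}, N→{R}, S→{N}, T→{M}, U→{L, M}; now {L, M, N, R}.
State N is in {L, M, N, R}.

Yes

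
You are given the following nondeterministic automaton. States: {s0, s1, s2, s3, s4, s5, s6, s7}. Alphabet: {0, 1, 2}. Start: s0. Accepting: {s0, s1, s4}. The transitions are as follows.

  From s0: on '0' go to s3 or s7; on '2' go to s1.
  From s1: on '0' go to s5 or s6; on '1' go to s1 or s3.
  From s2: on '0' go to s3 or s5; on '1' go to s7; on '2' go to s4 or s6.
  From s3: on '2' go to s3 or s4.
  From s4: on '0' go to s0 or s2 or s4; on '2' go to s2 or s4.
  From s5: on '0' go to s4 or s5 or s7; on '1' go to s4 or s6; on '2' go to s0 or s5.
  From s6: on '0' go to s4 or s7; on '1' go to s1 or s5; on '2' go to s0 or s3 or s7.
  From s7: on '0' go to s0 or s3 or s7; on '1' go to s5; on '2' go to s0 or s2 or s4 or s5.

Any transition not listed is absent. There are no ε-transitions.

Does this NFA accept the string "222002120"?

No

Start in {s0}.
Read '2': s0→{s1}; now {s1}.
Read '2': s1→∅; now ∅.
The set is empty and remains empty for the remaining 7 symbols.
The final set ∅ contains no accepting state.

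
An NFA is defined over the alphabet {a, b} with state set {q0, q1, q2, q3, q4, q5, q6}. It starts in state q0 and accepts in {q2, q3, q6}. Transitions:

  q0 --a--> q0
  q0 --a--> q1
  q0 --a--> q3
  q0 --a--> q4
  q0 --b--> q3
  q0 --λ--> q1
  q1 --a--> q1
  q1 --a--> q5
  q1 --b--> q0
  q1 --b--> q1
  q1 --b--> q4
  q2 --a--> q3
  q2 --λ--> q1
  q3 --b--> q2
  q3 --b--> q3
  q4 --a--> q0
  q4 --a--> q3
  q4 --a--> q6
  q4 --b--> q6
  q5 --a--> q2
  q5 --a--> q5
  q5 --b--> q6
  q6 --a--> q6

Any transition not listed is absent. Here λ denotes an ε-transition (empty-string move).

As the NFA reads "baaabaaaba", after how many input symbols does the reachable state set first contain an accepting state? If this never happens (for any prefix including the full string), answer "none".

1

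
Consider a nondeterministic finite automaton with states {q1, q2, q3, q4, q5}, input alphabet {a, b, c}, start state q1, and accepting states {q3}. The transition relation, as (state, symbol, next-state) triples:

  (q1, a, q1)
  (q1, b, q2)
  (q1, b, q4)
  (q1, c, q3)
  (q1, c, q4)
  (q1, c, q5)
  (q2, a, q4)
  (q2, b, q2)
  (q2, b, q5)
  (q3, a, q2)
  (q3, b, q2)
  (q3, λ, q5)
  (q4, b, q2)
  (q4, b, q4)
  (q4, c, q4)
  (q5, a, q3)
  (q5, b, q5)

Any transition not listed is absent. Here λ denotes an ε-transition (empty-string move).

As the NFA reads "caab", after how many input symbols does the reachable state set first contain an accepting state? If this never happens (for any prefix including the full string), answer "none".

1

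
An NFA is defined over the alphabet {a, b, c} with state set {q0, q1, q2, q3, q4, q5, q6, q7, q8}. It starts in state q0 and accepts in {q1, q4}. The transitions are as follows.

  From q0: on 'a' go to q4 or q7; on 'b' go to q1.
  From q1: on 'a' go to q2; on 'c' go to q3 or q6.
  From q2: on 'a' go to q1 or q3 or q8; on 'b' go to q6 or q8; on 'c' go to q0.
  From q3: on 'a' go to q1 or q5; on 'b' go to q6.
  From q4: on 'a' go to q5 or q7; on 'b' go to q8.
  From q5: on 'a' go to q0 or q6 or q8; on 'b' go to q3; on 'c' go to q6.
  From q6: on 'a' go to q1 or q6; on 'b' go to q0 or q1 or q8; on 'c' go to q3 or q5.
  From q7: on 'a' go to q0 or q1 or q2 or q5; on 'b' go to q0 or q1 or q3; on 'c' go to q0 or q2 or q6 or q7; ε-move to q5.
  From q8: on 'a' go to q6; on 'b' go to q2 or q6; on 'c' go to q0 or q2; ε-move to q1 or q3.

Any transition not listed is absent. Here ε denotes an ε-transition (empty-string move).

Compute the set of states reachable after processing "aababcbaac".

Start in {q0}.
Read 'a': q0→{q4, q7}; union {q4, q7}; ε-closure = {q4, q5, q7}.
Read 'a': q4→{q5, q7}, q5→{q0, q6, q8}, q7→{q0, q1, q2, q5}; union {q0, q1, q2, q5, q6, q7, q8}; ε-closure = {q0, q1, q2, q3, q5, q6, q7, q8}.
Read 'b': q0→{q1}, q1→∅, q2→{q6, q8}, q3→{q6}, q5→{q3}, q6→{q0, q1, q8}, q7→{q0, q1, q3}, q8→{q2, q6}; now {q0, q1, q2, q3, q6, q8}.
Read 'a': q0→{q4, q7}, q1→{q2}, q2→{q1, q3, q8}, q3→{q1, q5}, q6→{q1, q6}, q8→{q6}; now {q1, q2, q3, q4, q5, q6, q7, q8}.
Read 'b': q1→∅, q2→{q6, q8}, q3→{q6}, q4→{q8}, q5→{q3}, q6→{q0, q1, q8}, q7→{q0, q1, q3}, q8→{q2, q6}; now {q0, q1, q2, q3, q6, q8}.
Read 'c': q0→∅, q1→{q3, q6}, q2→{q0}, q3→∅, q6→{q3, q5}, q8→{q0, q2}; now {q0, q2, q3, q5, q6}.
Read 'b': q0→{q1}, q2→{q6, q8}, q3→{q6}, q5→{q3}, q6→{q0, q1, q8}; now {q0, q1, q3, q6, q8}.
Read 'a': q0→{q4, q7}, q1→{q2}, q3→{q1, q5}, q6→{q1, q6}, q8→{q6}; now {q1, q2, q4, q5, q6, q7}.
Read 'a': q1→{q2}, q2→{q1, q3, q8}, q4→{q5, q7}, q5→{q0, q6, q8}, q6→{q1, q6}, q7→{q0, q1, q2, q5}; now {q0, q1, q2, q3, q5, q6, q7, q8}.
Read 'c': q0→∅, q1→{q3, q6}, q2→{q0}, q3→∅, q5→{q6}, q6→{q3, q5}, q7→{q0, q2, q6, q7}, q8→{q0, q2}; now {q0, q2, q3, q5, q6, q7}.

{q0, q2, q3, q5, q6, q7}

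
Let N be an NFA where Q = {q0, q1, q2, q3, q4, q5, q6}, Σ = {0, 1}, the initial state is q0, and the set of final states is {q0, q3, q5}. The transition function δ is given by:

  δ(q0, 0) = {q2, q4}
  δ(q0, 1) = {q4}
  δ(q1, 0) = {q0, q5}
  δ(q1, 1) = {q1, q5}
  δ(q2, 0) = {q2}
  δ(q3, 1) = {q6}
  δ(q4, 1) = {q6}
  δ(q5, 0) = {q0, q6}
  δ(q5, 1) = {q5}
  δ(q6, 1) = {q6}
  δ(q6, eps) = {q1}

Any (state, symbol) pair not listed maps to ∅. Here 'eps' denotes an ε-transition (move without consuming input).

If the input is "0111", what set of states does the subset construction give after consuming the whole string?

Start in {q0}.
Read '0': q0→{q2, q4}; now {q2, q4}.
Read '1': q2→∅, q4→{q6}; union {q6}; ε-closure = {q1, q6}.
Read '1': q1→{q1, q5}, q6→{q6}; now {q1, q5, q6}.
Read '1': q1→{q1, q5}, q5→{q5}, q6→{q6}; now {q1, q5, q6}.

{q1, q5, q6}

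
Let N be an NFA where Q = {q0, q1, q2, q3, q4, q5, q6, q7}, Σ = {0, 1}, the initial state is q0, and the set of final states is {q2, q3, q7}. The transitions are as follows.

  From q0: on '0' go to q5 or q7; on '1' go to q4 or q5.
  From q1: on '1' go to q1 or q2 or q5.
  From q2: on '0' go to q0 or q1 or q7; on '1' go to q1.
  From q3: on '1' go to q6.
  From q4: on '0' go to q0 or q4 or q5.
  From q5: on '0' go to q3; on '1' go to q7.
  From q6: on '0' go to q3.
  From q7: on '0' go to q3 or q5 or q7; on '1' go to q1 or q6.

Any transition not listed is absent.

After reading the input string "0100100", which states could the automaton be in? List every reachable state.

Start in {q0}.
Read '0': {q0} → {q5, q7}.
Read '1': {q5, q7} → {q1, q6, q7}.
Read '0': {q1, q6, q7} → {q3, q5, q7}.
Read '0': {q3, q5, q7} → {q3, q5, q7}.
Read '1': {q3, q5, q7} → {q1, q6, q7}.
Read '0': {q1, q6, q7} → {q3, q5, q7}.
Read '0': {q3, q5, q7} → {q3, q5, q7}.

{q3, q5, q7}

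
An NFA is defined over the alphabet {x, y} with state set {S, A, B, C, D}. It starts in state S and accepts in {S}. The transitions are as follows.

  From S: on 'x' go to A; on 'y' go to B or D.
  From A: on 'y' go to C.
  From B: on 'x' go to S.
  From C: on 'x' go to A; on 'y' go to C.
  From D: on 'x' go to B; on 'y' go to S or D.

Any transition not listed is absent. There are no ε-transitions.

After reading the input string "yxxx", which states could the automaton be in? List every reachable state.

{A}

Start in {S}.
Read 'y': S→{B, D}; now {B, D}.
Read 'x': B→{S}, D→{B}; now {S, B}.
Read 'x': S→{A}, B→{S}; now {S, A}.
Read 'x': S→{A}, A→∅; now {A}.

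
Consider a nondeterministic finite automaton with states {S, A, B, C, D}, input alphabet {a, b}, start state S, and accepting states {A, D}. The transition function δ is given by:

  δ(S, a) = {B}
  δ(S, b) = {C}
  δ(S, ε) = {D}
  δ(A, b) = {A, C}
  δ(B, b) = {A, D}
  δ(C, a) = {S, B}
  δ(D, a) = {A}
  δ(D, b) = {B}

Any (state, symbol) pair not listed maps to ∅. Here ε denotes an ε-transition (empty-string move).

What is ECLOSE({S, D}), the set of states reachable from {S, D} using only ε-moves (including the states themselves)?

Begin with {S, D}.
No ε-moves leave this set, so the closure equals the set itself.

{S, D}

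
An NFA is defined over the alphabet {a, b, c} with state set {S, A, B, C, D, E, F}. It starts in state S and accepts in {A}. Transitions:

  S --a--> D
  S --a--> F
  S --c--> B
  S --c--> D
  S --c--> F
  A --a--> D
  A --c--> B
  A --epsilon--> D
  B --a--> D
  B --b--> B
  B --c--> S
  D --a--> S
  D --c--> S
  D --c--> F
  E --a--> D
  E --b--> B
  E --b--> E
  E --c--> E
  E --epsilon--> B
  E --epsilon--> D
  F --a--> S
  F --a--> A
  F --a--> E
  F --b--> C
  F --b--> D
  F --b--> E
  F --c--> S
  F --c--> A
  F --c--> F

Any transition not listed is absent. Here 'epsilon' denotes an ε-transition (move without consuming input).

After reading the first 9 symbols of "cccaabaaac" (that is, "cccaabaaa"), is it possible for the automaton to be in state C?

No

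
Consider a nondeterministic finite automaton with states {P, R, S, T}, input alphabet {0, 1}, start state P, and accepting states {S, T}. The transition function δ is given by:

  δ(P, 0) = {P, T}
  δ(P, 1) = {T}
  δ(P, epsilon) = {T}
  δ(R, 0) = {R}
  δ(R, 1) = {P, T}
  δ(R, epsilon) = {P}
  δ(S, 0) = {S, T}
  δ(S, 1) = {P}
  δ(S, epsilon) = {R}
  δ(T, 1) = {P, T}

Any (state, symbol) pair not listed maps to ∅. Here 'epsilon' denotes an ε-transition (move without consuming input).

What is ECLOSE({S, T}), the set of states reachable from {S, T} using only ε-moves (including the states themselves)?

{P, R, S, T}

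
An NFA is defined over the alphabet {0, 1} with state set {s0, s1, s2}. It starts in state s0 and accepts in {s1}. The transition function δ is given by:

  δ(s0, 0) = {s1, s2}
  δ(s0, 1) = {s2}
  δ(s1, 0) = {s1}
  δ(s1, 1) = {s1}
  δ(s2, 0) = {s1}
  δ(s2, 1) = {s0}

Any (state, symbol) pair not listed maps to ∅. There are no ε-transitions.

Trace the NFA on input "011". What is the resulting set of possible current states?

{s1, s2}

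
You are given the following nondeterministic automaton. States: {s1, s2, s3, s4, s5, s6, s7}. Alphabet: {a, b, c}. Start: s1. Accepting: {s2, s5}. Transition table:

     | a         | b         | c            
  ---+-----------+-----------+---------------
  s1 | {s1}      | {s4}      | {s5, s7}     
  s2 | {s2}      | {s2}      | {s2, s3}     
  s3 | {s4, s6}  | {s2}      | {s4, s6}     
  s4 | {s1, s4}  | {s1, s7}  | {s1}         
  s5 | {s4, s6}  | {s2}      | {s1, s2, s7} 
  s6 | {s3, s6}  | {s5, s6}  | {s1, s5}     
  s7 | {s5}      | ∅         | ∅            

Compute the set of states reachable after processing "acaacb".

Start in {s1}.
Read 'a': {s1} → {s1}.
Read 'c': {s1} → {s5, s7}.
Read 'a': {s5, s7} → {s4, s5, s6}.
Read 'a': {s4, s5, s6} → {s1, s3, s4, s6}.
Read 'c': {s1, s3, s4, s6} → {s1, s4, s5, s6, s7}.
Read 'b': {s1, s4, s5, s6, s7} → {s1, s2, s4, s5, s6, s7}.

{s1, s2, s4, s5, s6, s7}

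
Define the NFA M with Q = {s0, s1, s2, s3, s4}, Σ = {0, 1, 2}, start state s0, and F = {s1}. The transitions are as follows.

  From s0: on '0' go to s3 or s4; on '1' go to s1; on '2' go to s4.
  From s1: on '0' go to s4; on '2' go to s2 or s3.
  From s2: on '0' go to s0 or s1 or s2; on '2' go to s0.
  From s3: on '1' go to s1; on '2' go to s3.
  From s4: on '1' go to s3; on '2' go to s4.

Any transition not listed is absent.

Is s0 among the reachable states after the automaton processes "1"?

No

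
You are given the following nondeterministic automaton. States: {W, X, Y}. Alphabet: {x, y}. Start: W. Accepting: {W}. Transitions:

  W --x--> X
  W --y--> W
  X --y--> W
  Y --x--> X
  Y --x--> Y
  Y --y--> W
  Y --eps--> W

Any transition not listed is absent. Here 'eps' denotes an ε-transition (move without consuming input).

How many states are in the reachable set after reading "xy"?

1

Start in {W}.
Read 'x': {W} → {X}.
Read 'y': {X} → {W}.
That set has 1 state.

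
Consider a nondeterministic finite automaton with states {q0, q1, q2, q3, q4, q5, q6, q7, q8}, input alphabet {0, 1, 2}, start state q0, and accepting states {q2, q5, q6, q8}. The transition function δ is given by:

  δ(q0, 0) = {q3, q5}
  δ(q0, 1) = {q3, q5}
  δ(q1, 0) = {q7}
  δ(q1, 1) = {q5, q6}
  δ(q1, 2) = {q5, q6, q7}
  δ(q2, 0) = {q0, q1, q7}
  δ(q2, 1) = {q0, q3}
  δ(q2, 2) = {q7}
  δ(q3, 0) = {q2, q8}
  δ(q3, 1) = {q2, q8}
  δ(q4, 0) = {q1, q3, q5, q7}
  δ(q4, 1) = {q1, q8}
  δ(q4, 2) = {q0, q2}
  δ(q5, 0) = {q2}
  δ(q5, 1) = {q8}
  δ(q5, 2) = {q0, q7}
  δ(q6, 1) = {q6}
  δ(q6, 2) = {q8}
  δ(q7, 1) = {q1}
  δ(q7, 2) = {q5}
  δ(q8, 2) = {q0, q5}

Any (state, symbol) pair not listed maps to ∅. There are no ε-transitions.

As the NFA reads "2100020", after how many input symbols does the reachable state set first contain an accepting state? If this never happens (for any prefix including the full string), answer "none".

Start in {q0}.
Read '2': q0→∅; now ∅.
The set is empty and remains empty for the remaining 6 symbols.
No reachable set along the way intersects F.

none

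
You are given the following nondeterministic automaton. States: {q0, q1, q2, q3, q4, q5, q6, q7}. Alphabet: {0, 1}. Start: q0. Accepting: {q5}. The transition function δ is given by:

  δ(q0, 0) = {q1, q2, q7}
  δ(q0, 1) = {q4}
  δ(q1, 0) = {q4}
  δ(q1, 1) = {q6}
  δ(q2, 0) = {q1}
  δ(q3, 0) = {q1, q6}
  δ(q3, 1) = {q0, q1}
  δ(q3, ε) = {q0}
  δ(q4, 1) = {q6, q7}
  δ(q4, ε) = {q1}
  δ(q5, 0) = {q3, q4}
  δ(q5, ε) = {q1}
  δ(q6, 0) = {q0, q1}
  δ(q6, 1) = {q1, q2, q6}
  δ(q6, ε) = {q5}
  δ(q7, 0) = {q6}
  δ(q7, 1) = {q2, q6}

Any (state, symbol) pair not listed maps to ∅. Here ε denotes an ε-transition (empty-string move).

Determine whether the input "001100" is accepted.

Yes

Start in {q0}.
Read '0': q0→{q1, q2, q7}; now {q1, q2, q7}.
Read '0': q1→{q4}, q2→{q1}, q7→{q6}; union {q1, q4, q6}; ε-closure = {q1, q4, q5, q6}.
Read '1': q1→{q6}, q4→{q6, q7}, q5→∅, q6→{q1, q2, q6}; union {q1, q2, q6, q7}; ε-closure = {q1, q2, q5, q6, q7}.
Read '1': q1→{q6}, q2→∅, q5→∅, q6→{q1, q2, q6}, q7→{q2, q6}; union {q1, q2, q6}; ε-closure = {q1, q2, q5, q6}.
Read '0': q1→{q4}, q2→{q1}, q5→{q3, q4}, q6→{q0, q1}; now {q0, q1, q3, q4}.
Read '0': q0→{q1, q2, q7}, q1→{q4}, q3→{q1, q6}, q4→∅; union {q1, q2, q4, q6, q7}; ε-closure = {q1, q2, q4, q5, q6, q7}.
The final set {q1, q2, q4, q5, q6, q7} contains the accepting state q5.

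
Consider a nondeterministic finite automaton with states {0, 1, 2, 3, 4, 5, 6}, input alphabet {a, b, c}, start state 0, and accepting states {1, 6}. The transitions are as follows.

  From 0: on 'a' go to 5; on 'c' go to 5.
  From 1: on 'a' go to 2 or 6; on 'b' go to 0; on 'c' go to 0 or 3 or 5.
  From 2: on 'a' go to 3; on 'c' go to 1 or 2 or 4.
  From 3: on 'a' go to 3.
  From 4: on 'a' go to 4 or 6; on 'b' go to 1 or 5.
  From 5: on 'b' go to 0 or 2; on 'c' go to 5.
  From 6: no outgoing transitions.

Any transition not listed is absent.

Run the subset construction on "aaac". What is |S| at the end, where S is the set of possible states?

Start in {0}.
Read 'a': {0} → {5}.
Read 'a': {5} → ∅.
The set is empty and remains empty for the remaining 2 symbols.
That set has 0 states.

0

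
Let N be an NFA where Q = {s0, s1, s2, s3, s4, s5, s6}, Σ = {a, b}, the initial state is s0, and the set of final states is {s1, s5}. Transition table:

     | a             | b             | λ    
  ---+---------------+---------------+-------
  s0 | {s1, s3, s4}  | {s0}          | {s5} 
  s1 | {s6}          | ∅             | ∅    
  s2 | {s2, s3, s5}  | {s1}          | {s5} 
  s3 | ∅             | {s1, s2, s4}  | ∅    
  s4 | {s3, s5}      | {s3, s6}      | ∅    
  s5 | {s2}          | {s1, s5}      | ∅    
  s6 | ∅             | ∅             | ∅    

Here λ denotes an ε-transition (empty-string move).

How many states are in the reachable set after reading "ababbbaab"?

Start: ε-closure({s0}) = {s0, s5}.
Read 'a': s0→{s1, s3, s4}, s5→{s2}; union {s1, s2, s3, s4}; ε-closure = {s1, s2, s3, s4, s5}.
Read 'b': s1→∅, s2→{s1}, s3→{s1, s2, s4}, s4→{s3, s6}, s5→{s1, s5}; now {s1, s2, s3, s4, s5, s6}.
Read 'a': s1→{s6}, s2→{s2, s3, s5}, s3→∅, s4→{s3, s5}, s5→{s2}, s6→∅; now {s2, s3, s5, s6}.
Read 'b': s2→{s1}, s3→{s1, s2, s4}, s5→{s1, s5}, s6→∅; now {s1, s2, s4, s5}.
Read 'b': s1→∅, s2→{s1}, s4→{s3, s6}, s5→{s1, s5}; now {s1, s3, s5, s6}.
Read 'b': s1→∅, s3→{s1, s2, s4}, s5→{s1, s5}, s6→∅; now {s1, s2, s4, s5}.
Read 'a': s1→{s6}, s2→{s2, s3, s5}, s4→{s3, s5}, s5→{s2}; now {s2, s3, s5, s6}.
Read 'a': s2→{s2, s3, s5}, s3→∅, s5→{s2}, s6→∅; now {s2, s3, s5}.
Read 'b': s2→{s1}, s3→{s1, s2, s4}, s5→{s1, s5}; now {s1, s2, s4, s5}.
That set has 4 states.

4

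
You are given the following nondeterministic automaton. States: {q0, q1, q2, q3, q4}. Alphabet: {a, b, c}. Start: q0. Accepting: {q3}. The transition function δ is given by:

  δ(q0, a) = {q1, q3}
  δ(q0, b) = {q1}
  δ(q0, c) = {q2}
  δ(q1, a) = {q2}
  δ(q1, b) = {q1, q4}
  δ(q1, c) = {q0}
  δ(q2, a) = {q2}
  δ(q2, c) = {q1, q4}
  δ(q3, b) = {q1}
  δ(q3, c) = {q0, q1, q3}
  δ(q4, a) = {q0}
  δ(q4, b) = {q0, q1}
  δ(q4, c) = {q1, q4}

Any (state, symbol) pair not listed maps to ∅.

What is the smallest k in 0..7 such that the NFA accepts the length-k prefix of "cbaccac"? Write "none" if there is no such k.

Start in {q0}.
Read 'c': {q0} → {q2}.
Read 'b': {q2} → ∅.
The set is empty and remains empty for the remaining 5 symbols.
No reachable set along the way intersects F.

none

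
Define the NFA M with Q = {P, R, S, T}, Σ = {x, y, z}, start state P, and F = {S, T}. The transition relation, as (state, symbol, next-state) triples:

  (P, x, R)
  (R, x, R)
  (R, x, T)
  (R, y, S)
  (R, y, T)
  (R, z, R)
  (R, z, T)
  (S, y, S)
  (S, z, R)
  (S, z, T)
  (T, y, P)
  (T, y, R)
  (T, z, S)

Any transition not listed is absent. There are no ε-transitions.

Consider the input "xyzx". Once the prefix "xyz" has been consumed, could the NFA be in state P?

No

Start in {P}.
Read 'x': P→{R}; now {R}.
Read 'y': R→{S, T}; now {S, T}.
Read 'z': S→{R, T}, T→{S}; now {R, S, T}.
State P is not in {R, S, T}.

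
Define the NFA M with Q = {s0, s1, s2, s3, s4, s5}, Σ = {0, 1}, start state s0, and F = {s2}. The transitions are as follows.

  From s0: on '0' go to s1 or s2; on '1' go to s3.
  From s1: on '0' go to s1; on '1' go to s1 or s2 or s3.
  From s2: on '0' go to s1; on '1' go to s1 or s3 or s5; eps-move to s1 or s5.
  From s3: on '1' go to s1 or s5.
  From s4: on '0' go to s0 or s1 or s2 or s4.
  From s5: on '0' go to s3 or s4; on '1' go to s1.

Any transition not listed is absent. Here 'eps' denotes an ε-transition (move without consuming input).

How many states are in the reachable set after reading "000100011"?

Start in {s0}.
Read '0': {s0} → {s1, s2, s5}.
Read '0': {s1, s2, s5} → {s1, s3, s4}.
Read '0': {s1, s3, s4} → {s0, s1, s2, s4, s5}.
Read '1': {s0, s1, s2, s4, s5} → {s1, s2, s3, s5}.
Read '0': {s1, s2, s3, s5} → {s1, s3, s4}.
Read '0': {s1, s3, s4} → {s0, s1, s2, s4, s5}.
Read '0': {s0, s1, s2, s4, s5} → {s0, s1, s2, s3, s4, s5}.
Read '1': {s0, s1, s2, s3, s4, s5} → {s1, s2, s3, s5}.
Read '1': {s1, s2, s3, s5} → {s1, s2, s3, s5}.
That set has 4 states.

4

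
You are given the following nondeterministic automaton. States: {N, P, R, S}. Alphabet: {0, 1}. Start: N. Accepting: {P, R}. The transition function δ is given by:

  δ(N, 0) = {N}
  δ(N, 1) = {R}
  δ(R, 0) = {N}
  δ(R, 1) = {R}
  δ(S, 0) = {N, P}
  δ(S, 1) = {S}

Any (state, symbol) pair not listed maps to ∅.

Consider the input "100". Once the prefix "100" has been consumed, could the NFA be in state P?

Start in {N}.
Read '1': {N} → {R}.
Read '0': {R} → {N}.
Read '0': {N} → {N}.
State P is not in {N}.

No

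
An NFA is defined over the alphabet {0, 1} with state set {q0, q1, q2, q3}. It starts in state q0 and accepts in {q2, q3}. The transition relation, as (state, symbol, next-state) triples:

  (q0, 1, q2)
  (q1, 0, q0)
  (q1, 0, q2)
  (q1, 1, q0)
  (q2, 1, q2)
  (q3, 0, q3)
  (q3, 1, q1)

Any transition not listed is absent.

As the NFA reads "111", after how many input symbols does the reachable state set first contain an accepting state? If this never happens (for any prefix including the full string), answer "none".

Start in {q0}.
Read '1': q0→{q2}; now {q2}.
None of the earlier sets intersect F, but {q2} does.

1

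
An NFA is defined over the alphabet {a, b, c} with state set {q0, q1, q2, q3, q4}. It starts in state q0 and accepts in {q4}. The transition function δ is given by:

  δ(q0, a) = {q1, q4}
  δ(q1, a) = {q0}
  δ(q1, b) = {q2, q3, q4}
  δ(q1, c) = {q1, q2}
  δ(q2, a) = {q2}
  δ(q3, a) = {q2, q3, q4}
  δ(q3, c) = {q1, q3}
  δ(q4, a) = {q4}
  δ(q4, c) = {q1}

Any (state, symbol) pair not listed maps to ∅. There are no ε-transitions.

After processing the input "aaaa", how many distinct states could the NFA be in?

Start in {q0}.
Read 'a': q0→{q1, q4}; now {q1, q4}.
Read 'a': q1→{q0}, q4→{q4}; now {q0, q4}.
Read 'a': q0→{q1, q4}, q4→{q4}; now {q1, q4}.
Read 'a': q1→{q0}, q4→{q4}; now {q0, q4}.
That set has 2 states.

2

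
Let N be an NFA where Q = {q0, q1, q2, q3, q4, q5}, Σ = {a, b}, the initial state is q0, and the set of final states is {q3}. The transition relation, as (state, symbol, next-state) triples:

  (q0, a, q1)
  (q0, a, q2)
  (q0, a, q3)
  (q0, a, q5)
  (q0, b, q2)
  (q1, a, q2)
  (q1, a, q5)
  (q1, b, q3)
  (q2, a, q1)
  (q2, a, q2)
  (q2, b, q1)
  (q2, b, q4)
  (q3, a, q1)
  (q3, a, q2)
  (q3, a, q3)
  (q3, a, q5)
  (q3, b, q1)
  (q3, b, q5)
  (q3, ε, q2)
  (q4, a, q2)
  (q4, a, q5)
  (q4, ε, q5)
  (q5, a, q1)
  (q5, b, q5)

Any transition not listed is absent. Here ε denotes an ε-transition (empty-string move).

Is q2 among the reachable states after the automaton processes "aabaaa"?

Yes

Start in {q0}.
Read 'a': {q0} → {q1, q2, q3, q5}.
Read 'a': {q1, q2, q3, q5} → {q1, q2, q3, q5}.
Read 'b': {q1, q2, q3, q5} → {q1, q2, q3, q4, q5}.
Read 'a': {q1, q2, q3, q4, q5} → {q1, q2, q3, q5}.
Read 'a': {q1, q2, q3, q5} → {q1, q2, q3, q5}.
Read 'a': {q1, q2, q3, q5} → {q1, q2, q3, q5}.
State q2 is in {q1, q2, q3, q5}.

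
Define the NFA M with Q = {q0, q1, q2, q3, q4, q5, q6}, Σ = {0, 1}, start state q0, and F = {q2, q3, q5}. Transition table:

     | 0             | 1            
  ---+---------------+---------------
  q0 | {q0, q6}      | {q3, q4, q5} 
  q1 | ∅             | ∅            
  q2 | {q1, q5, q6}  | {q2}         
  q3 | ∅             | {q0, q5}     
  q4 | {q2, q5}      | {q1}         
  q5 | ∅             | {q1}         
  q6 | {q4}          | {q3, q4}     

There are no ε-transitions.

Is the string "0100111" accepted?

Start in {q0}.
Read '0': q0→{q0, q6}; now {q0, q6}.
Read '1': q0→{q3, q4, q5}, q6→{q3, q4}; now {q3, q4, q5}.
Read '0': q3→∅, q4→{q2, q5}, q5→∅; now {q2, q5}.
Read '0': q2→{q1, q5, q6}, q5→∅; now {q1, q5, q6}.
Read '1': q1→∅, q5→{q1}, q6→{q3, q4}; now {q1, q3, q4}.
Read '1': q1→∅, q3→{q0, q5}, q4→{q1}; now {q0, q1, q5}.
Read '1': q0→{q3, q4, q5}, q1→∅, q5→{q1}; now {q1, q3, q4, q5}.
The final set {q1, q3, q4, q5} contains the accepting states q3, q5.

Yes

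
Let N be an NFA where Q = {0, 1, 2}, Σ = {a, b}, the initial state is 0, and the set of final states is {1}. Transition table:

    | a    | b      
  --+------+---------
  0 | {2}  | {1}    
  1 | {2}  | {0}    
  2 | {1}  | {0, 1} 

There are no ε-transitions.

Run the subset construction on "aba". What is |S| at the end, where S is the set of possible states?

Start in {0}.
Read 'a': 0→{2}; now {2}.
Read 'b': 2→{0, 1}; now {0, 1}.
Read 'a': 0→{2}, 1→{2}; now {2}.
That set has 1 state.

1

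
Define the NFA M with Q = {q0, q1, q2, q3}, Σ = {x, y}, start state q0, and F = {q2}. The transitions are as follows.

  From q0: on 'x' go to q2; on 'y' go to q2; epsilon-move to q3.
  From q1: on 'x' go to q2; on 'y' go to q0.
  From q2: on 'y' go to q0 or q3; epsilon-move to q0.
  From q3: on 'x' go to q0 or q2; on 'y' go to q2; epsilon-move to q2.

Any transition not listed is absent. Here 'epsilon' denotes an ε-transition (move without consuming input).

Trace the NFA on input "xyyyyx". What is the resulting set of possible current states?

Start: ε-closure({q0}) = {q0, q2, q3}.
Read 'x': q0→{q2}, q2→∅, q3→{q0, q2}; union {q0, q2}; ε-closure = {q0, q2, q3}.
Read 'y': q0→{q2}, q2→{q0, q3}, q3→{q2}; now {q0, q2, q3}.
Read 'y': q0→{q2}, q2→{q0, q3}, q3→{q2}; now {q0, q2, q3}.
Read 'y': q0→{q2}, q2→{q0, q3}, q3→{q2}; now {q0, q2, q3}.
Read 'y': q0→{q2}, q2→{q0, q3}, q3→{q2}; now {q0, q2, q3}.
Read 'x': q0→{q2}, q2→∅, q3→{q0, q2}; union {q0, q2}; ε-closure = {q0, q2, q3}.

{q0, q2, q3}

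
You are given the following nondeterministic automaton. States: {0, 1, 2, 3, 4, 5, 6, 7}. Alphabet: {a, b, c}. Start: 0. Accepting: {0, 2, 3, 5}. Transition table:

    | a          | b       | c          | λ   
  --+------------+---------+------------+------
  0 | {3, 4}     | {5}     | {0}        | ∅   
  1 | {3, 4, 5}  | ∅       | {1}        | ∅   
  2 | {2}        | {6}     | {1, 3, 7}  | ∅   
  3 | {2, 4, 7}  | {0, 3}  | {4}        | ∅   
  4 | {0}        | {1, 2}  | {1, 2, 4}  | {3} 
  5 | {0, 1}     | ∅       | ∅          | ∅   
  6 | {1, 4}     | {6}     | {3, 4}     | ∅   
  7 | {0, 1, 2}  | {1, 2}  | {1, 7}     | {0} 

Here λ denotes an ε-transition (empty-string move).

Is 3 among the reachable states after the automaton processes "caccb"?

Yes

Start in {0}.
Read 'c': 0→{0}; now {0}.
Read 'a': 0→{3, 4}; now {3, 4}.
Read 'c': 3→{4}, 4→{1, 2, 4}; union {1, 2, 4}; ε-closure = {1, 2, 3, 4}.
Read 'c': 1→{1}, 2→{1, 3, 7}, 3→{4}, 4→{1, 2, 4}; union {1, 2, 3, 4, 7}; ε-closure = {0, 1, 2, 3, 4, 7}.
Read 'b': 0→{5}, 1→∅, 2→{6}, 3→{0, 3}, 4→{1, 2}, 7→{1, 2}; now {0, 1, 2, 3, 5, 6}.
State 3 is in {0, 1, 2, 3, 5, 6}.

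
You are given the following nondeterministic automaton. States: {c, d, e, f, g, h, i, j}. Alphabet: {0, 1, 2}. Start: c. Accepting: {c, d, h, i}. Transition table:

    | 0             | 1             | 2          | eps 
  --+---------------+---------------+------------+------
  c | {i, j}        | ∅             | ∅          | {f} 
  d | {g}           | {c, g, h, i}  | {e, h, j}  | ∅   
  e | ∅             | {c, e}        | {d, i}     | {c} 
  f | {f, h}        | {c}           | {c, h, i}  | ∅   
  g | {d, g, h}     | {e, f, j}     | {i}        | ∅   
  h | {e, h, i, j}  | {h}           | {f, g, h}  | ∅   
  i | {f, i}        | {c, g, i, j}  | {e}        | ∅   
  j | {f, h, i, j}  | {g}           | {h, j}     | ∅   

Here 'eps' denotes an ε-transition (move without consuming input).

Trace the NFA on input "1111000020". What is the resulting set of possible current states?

Start: ε-closure({c}) = {c, f}.
Read '1': c→∅, f→{c}; union {c}; ε-closure = {c, f}.
Read '1': c→∅, f→{c}; union {c}; ε-closure = {c, f}.
Read '1': c→∅, f→{c}; union {c}; ε-closure = {c, f}.
Read '1': c→∅, f→{c}; union {c}; ε-closure = {c, f}.
Read '0': c→{i, j}, f→{f, h}; now {f, h, i, j}.
Read '0': f→{f, h}, h→{e, h, i, j}, i→{f, i}, j→{f, h, i, j}; union {e, f, h, i, j}; ε-closure = {c, e, f, h, i, j}.
Read '0': c→{i, j}, e→∅, f→{f, h}, h→{e, h, i, j}, i→{f, i}, j→{f, h, i, j}; union {e, f, h, i, j}; ε-closure = {c, e, f, h, i, j}.
Read '0': c→{i, j}, e→∅, f→{f, h}, h→{e, h, i, j}, i→{f, i}, j→{f, h, i, j}; union {e, f, h, i, j}; ε-closure = {c, e, f, h, i, j}.
Read '2': c→∅, e→{d, i}, f→{c, h, i}, h→{f, g, h}, i→{e}, j→{h, j}; now {c, d, e, f, g, h, i, j}.
Read '0': c→{i, j}, d→{g}, e→∅, f→{f, h}, g→{d, g, h}, h→{e, h, i, j}, i→{f, i}, j→{f, h, i, j}; union {d, e, f, g, h, i, j}; ε-closure = {c, d, e, f, g, h, i, j}.

{c, d, e, f, g, h, i, j}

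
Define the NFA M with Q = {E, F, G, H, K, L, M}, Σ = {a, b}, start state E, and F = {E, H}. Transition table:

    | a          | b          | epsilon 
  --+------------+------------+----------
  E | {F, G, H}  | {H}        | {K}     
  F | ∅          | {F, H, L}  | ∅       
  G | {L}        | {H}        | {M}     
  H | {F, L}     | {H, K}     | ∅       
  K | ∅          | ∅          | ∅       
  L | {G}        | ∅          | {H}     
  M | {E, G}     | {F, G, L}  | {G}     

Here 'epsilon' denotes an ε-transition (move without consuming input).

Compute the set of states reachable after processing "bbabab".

Start: ε-closure({E}) = {E, K}.
Read 'b': {E, K} → {H}.
Read 'b': {H} → {H, K}.
Read 'a': {H, K} → {F, H, L}.
Read 'b': {F, H, L} → {F, H, K, L}.
Read 'a': {F, H, K, L} → {F, G, H, L, M}.
Read 'b': {F, G, H, L, M} → {F, G, H, K, L, M}.

{F, G, H, K, L, M}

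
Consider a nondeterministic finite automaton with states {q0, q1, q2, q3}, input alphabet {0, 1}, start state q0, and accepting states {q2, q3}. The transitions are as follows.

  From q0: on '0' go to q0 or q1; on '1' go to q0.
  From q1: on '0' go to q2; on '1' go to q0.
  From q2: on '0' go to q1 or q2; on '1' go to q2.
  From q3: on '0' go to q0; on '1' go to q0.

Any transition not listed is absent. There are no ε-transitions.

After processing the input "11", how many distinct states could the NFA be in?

Start in {q0}.
Read '1': q0→{q0}; now {q0}.
Read '1': q0→{q0}; now {q0}.
That set has 1 state.

1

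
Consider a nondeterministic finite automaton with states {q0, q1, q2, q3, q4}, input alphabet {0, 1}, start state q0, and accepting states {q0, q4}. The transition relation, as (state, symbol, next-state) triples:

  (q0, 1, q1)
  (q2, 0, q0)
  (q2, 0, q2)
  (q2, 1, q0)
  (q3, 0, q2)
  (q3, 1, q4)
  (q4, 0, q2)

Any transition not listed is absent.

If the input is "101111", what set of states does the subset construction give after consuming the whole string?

Start in {q0}.
Read '1': {q0} → {q1}.
Read '0': {q1} → ∅.
The set is empty and remains empty for the remaining 4 symbols.

∅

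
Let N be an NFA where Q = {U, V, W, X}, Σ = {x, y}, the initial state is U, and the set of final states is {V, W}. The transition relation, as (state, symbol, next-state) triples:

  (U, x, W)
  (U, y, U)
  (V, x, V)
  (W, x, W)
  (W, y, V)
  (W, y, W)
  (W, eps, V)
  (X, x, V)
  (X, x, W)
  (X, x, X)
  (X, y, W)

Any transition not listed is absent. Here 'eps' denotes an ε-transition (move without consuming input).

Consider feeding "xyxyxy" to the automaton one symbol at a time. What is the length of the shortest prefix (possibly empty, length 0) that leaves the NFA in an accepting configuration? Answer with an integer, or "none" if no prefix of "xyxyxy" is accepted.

1

Start in {U}.
Read 'x': U→{W}; union {W}; ε-closure = {V, W}.
None of the earlier sets intersect F, but {V, W} does.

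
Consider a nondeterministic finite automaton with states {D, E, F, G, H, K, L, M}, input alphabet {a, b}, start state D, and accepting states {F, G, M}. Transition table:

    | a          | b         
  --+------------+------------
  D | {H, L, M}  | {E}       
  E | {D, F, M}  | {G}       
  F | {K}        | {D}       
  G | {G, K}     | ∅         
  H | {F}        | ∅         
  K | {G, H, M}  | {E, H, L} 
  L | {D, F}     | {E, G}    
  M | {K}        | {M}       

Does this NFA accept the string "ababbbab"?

Start in {D}.
Read 'a': {D} → {H, L, M}.
Read 'b': {H, L, M} → {E, G, M}.
Read 'a': {E, G, M} → {D, F, G, K, M}.
Read 'b': {D, F, G, K, M} → {D, E, H, L, M}.
Read 'b': {D, E, H, L, M} → {E, G, M}.
Read 'b': {E, G, M} → {G, M}.
Read 'a': {G, M} → {G, K}.
Read 'b': {G, K} → {E, H, L}.
The final set {E, H, L} contains no accepting state.

No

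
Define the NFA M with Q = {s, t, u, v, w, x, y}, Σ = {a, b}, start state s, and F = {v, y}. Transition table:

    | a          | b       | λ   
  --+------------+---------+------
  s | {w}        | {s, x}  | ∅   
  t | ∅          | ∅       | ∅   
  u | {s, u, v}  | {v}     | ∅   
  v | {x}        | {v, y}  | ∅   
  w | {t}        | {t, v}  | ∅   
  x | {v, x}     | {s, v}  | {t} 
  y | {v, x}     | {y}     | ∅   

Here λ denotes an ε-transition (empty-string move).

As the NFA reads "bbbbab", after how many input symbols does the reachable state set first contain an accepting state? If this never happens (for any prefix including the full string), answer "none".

2

Start in {s}.
Read 'b': {s} → {s, t, x}.
Read 'b': {s, t, x} → {s, t, v, x}.
None of the earlier sets intersect F, but {s, t, v, x} does.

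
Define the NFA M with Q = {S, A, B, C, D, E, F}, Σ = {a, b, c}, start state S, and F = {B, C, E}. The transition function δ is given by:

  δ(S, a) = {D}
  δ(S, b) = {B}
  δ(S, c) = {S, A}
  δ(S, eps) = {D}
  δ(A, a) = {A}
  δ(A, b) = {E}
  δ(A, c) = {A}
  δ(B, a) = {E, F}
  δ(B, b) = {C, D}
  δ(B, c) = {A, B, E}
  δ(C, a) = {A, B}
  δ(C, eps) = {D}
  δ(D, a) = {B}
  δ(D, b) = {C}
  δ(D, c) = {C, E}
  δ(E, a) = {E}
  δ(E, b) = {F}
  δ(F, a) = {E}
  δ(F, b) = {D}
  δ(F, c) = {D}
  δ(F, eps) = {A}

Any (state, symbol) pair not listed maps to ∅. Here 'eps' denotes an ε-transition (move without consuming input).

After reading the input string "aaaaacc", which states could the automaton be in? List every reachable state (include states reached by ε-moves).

{A}

Start: ε-closure({S}) = {S, D}.
Read 'a': S→{D}, D→{B}; now {B, D}.
Read 'a': B→{E, F}, D→{B}; union {B, E, F}; ε-closure = {A, B, E, F}.
Read 'a': A→{A}, B→{E, F}, E→{E}, F→{E}; now {A, E, F}.
Read 'a': A→{A}, E→{E}, F→{E}; now {A, E}.
Read 'a': A→{A}, E→{E}; now {A, E}.
Read 'c': A→{A}, E→∅; now {A}.
Read 'c': A→{A}; now {A}.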